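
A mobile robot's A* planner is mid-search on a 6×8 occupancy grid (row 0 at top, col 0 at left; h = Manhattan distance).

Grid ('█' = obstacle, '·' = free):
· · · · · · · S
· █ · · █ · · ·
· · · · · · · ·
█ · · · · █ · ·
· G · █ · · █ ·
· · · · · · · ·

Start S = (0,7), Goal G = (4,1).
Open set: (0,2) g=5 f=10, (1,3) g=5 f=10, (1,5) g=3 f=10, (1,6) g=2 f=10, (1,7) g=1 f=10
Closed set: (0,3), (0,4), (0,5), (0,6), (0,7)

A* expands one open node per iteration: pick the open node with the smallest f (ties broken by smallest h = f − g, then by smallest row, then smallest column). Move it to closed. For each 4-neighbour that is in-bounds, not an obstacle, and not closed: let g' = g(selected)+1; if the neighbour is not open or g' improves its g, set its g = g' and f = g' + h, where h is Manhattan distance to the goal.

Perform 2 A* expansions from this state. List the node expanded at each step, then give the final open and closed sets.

step 1: expand (0,2) (f=10, h=5) → closed; open now [(0,1) g=6 f=10, (1,2) g=6 f=10, (1,3) g=5 f=10, (1,5) g=3 f=10, (1,6) g=2 f=10, (1,7) g=1 f=10]
step 2: expand (0,1) (f=10, h=4) → closed; open now [(0,0) g=7 f=12, (1,2) g=6 f=10, (1,3) g=5 f=10, (1,5) g=3 f=10, (1,6) g=2 f=10, (1,7) g=1 f=10]

order=[(0,2) → (0,1)]; open=[(0,0) g=7 f=12, (1,2) g=6 f=10, (1,3) g=5 f=10, (1,5) g=3 f=10, (1,6) g=2 f=10, (1,7) g=1 f=10]; closed=[(0,1), (0,2), (0,3), (0,4), (0,5), (0,6), (0,7)]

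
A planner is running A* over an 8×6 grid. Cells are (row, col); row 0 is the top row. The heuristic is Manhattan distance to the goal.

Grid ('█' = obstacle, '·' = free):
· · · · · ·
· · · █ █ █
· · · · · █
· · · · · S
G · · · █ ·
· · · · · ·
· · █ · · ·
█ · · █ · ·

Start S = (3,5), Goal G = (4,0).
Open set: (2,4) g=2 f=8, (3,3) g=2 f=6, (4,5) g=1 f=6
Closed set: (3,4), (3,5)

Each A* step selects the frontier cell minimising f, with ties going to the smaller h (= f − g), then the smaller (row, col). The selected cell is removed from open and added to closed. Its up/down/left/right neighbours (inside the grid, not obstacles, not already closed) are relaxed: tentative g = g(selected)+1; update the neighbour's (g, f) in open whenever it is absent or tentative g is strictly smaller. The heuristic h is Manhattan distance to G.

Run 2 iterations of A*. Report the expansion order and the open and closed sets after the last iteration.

step 1: expand (3,3) (f=6, h=4) → closed; open now [(2,3) g=3 f=8, (2,4) g=2 f=8, (3,2) g=3 f=6, (4,3) g=3 f=6, (4,5) g=1 f=6]
step 2: expand (3,2) (f=6, h=3) → closed; open now [(2,2) g=4 f=8, (2,3) g=3 f=8, (2,4) g=2 f=8, (3,1) g=4 f=6, (4,2) g=4 f=6, (4,3) g=3 f=6, (4,5) g=1 f=6]

order=[(3,3) → (3,2)]; open=[(2,2) g=4 f=8, (2,3) g=3 f=8, (2,4) g=2 f=8, (3,1) g=4 f=6, (4,2) g=4 f=6, (4,3) g=3 f=6, (4,5) g=1 f=6]; closed=[(3,2), (3,3), (3,4), (3,5)]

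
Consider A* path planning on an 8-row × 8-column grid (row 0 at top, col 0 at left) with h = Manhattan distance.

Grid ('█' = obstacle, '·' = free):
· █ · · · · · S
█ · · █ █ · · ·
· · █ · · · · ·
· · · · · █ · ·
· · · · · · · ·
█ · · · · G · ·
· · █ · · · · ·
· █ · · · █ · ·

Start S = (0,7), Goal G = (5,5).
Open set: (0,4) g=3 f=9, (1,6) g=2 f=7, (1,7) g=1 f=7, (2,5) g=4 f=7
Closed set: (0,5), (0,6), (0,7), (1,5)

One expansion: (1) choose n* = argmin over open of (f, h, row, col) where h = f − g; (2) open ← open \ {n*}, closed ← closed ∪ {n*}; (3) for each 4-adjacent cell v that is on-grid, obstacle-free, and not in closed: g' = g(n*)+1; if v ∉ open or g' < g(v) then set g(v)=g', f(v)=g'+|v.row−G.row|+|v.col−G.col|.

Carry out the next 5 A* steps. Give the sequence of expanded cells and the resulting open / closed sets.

step 1: expand (2,5) (f=7, h=3) → closed; open now [(0,4) g=3 f=9, (1,6) g=2 f=7, (1,7) g=1 f=7, (2,4) g=5 f=9, (2,6) g=5 f=9]
step 2: expand (1,6) (f=7, h=5) → closed; open now [(0,4) g=3 f=9, (1,7) g=1 f=7, (2,4) g=5 f=9, (2,6) g=3 f=7]
step 3: expand (2,6) (f=7, h=4) → closed; open now [(0,4) g=3 f=9, (1,7) g=1 f=7, (2,4) g=5 f=9, (2,7) g=4 f=9, (3,6) g=4 f=7]
step 4: expand (3,6) (f=7, h=3) → closed; open now [(0,4) g=3 f=9, (1,7) g=1 f=7, (2,4) g=5 f=9, (2,7) g=4 f=9, (3,7) g=5 f=9, (4,6) g=5 f=7]
step 5: expand (4,6) (f=7, h=2) → closed; open now [(0,4) g=3 f=9, (1,7) g=1 f=7, (2,4) g=5 f=9, (2,7) g=4 f=9, (3,7) g=5 f=9, (4,5) g=6 f=7, (4,7) g=6 f=9, (5,6) g=6 f=7]

order=[(2,5) → (1,6) → (2,6) → (3,6) → (4,6)]; open=[(0,4) g=3 f=9, (1,7) g=1 f=7, (2,4) g=5 f=9, (2,7) g=4 f=9, (3,7) g=5 f=9, (4,5) g=6 f=7, (4,7) g=6 f=9, (5,6) g=6 f=7]; closed=[(0,5), (0,6), (0,7), (1,5), (1,6), (2,5), (2,6), (3,6), (4,6)]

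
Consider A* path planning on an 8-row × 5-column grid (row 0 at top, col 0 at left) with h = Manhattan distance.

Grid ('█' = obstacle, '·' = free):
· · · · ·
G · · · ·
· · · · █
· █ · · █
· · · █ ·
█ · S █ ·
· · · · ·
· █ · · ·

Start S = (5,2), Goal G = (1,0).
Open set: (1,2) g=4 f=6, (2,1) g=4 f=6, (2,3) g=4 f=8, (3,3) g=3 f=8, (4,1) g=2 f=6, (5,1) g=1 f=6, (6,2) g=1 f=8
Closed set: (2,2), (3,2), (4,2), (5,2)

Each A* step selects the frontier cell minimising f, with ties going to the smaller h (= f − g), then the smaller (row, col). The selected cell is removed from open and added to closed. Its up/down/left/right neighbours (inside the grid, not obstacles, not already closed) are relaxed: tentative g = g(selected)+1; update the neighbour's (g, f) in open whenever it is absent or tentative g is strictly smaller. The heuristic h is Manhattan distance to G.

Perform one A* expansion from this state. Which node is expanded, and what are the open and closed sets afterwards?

step 1: expand (1,2) (f=6, h=2) → closed; open now [(0,2) g=5 f=8, (1,1) g=5 f=6, (1,3) g=5 f=8, (2,1) g=4 f=6, (2,3) g=4 f=8, (3,3) g=3 f=8, (4,1) g=2 f=6, (5,1) g=1 f=6, (6,2) g=1 f=8]

expanded=(1,2); open=[(0,2) g=5 f=8, (1,1) g=5 f=6, (1,3) g=5 f=8, (2,1) g=4 f=6, (2,3) g=4 f=8, (3,3) g=3 f=8, (4,1) g=2 f=6, (5,1) g=1 f=6, (6,2) g=1 f=8]; closed=[(1,2), (2,2), (3,2), (4,2), (5,2)]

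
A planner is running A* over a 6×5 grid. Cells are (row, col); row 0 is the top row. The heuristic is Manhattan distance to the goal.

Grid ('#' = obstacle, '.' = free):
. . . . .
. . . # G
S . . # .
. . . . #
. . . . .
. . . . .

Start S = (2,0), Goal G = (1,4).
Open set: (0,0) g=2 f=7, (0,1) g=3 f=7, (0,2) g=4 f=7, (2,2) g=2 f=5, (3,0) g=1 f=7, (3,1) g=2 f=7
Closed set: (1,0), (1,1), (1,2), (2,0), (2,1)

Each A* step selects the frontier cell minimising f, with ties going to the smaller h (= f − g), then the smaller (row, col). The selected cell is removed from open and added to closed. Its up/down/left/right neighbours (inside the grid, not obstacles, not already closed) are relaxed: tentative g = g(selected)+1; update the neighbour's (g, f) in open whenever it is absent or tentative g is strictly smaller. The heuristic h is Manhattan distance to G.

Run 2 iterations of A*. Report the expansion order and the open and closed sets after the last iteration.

step 1: expand (2,2) (f=5, h=3) → closed; open now [(0,0) g=2 f=7, (0,1) g=3 f=7, (0,2) g=4 f=7, (3,0) g=1 f=7, (3,1) g=2 f=7, (3,2) g=3 f=7]
step 2: expand (0,2) (f=7, h=3) → closed; open now [(0,0) g=2 f=7, (0,1) g=3 f=7, (0,3) g=5 f=7, (3,0) g=1 f=7, (3,1) g=2 f=7, (3,2) g=3 f=7]

order=[(2,2) → (0,2)]; open=[(0,0) g=2 f=7, (0,1) g=3 f=7, (0,3) g=5 f=7, (3,0) g=1 f=7, (3,1) g=2 f=7, (3,2) g=3 f=7]; closed=[(0,2), (1,0), (1,1), (1,2), (2,0), (2,1), (2,2)]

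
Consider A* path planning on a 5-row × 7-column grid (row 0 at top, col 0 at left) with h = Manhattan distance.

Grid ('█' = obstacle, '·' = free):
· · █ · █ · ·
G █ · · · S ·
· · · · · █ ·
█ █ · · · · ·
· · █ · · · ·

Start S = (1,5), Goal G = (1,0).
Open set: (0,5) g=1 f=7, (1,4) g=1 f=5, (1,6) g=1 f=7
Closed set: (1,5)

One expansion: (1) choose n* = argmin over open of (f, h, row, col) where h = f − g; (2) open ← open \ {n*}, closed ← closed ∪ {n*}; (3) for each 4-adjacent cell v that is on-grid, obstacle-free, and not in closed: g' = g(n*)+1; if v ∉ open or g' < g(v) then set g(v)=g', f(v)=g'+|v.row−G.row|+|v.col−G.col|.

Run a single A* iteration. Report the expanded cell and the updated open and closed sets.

step 1: expand (1,4) (f=5, h=4) → closed; open now [(0,5) g=1 f=7, (1,3) g=2 f=5, (1,6) g=1 f=7, (2,4) g=2 f=7]

expanded=(1,4); open=[(0,5) g=1 f=7, (1,3) g=2 f=5, (1,6) g=1 f=7, (2,4) g=2 f=7]; closed=[(1,4), (1,5)]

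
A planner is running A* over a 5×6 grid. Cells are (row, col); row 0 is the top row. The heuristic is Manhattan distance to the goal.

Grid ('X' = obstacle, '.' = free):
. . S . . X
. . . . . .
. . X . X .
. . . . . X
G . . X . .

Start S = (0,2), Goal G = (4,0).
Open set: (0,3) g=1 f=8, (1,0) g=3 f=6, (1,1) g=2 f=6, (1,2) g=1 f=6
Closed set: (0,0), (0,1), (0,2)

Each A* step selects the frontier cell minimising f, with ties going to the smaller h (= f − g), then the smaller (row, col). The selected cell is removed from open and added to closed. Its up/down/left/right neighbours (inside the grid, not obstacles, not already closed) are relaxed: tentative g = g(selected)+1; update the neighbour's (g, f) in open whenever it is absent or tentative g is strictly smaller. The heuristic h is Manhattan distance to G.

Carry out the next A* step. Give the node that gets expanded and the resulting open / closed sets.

expanded=(1,0); open=[(0,3) g=1 f=8, (1,1) g=2 f=6, (1,2) g=1 f=6, (2,0) g=4 f=6]; closed=[(0,0), (0,1), (0,2), (1,0)]

step 1: expand (1,0) (f=6, h=3) → closed; open now [(0,3) g=1 f=8, (1,1) g=2 f=6, (1,2) g=1 f=6, (2,0) g=4 f=6]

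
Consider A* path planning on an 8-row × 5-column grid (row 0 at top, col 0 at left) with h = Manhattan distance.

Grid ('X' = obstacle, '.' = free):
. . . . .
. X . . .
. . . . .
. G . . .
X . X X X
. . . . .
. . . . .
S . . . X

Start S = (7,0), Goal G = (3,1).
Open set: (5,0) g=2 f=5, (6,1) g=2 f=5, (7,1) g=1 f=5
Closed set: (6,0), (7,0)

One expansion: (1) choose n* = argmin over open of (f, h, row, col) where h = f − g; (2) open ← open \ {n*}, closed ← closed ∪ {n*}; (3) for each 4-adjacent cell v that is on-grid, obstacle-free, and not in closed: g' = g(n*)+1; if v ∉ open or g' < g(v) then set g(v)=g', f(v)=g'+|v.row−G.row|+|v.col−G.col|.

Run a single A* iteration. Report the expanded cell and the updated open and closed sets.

step 1: expand (5,0) (f=5, h=3) → closed; open now [(5,1) g=3 f=5, (6,1) g=2 f=5, (7,1) g=1 f=5]

expanded=(5,0); open=[(5,1) g=3 f=5, (6,1) g=2 f=5, (7,1) g=1 f=5]; closed=[(5,0), (6,0), (7,0)]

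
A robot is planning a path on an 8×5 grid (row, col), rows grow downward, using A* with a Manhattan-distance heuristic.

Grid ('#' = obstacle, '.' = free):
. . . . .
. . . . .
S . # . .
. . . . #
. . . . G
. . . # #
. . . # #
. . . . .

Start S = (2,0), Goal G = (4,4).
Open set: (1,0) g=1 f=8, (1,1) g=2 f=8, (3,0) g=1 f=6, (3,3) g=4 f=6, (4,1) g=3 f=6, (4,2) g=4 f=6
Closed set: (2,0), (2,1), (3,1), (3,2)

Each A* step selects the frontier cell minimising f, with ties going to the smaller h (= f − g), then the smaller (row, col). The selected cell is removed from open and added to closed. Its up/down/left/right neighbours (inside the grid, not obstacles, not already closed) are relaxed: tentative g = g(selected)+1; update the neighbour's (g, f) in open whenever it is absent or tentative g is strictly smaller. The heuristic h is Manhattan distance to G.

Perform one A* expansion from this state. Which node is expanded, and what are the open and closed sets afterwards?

step 1: expand (3,3) (f=6, h=2) → closed; open now [(1,0) g=1 f=8, (1,1) g=2 f=8, (2,3) g=5 f=8, (3,0) g=1 f=6, (4,1) g=3 f=6, (4,2) g=4 f=6, (4,3) g=5 f=6]

expanded=(3,3); open=[(1,0) g=1 f=8, (1,1) g=2 f=8, (2,3) g=5 f=8, (3,0) g=1 f=6, (4,1) g=3 f=6, (4,2) g=4 f=6, (4,3) g=5 f=6]; closed=[(2,0), (2,1), (3,1), (3,2), (3,3)]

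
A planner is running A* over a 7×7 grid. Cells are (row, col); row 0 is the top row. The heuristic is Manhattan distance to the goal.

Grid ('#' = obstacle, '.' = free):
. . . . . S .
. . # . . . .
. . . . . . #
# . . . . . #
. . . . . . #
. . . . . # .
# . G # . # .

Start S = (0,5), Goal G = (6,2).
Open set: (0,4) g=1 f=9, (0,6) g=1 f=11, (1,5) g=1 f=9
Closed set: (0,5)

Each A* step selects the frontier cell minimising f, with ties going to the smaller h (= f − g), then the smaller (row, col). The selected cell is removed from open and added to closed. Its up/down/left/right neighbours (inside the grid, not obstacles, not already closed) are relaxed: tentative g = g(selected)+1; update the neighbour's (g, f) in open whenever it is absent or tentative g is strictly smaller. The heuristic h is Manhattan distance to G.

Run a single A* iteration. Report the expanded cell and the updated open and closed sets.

expanded=(0,4); open=[(0,3) g=2 f=9, (0,6) g=1 f=11, (1,4) g=2 f=9, (1,5) g=1 f=9]; closed=[(0,4), (0,5)]

step 1: expand (0,4) (f=9, h=8) → closed; open now [(0,3) g=2 f=9, (0,6) g=1 f=11, (1,4) g=2 f=9, (1,5) g=1 f=9]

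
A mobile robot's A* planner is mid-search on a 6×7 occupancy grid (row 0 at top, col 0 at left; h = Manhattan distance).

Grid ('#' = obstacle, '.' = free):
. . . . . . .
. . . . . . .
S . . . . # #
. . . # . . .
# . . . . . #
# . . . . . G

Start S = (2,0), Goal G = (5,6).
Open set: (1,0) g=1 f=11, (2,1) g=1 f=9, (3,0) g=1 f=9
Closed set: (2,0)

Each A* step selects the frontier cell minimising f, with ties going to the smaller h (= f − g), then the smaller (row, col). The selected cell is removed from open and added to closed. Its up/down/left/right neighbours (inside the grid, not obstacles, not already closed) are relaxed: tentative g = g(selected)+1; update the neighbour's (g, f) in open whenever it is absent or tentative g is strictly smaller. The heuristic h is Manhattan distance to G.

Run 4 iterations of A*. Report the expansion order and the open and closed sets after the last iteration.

step 1: expand (2,1) (f=9, h=8) → closed; open now [(1,0) g=1 f=11, (1,1) g=2 f=11, (2,2) g=2 f=9, (3,0) g=1 f=9, (3,1) g=2 f=9]
step 2: expand (2,2) (f=9, h=7) → closed; open now [(1,0) g=1 f=11, (1,1) g=2 f=11, (1,2) g=3 f=11, (2,3) g=3 f=9, (3,0) g=1 f=9, (3,1) g=2 f=9, (3,2) g=3 f=9]
step 3: expand (2,3) (f=9, h=6) → closed; open now [(1,0) g=1 f=11, (1,1) g=2 f=11, (1,2) g=3 f=11, (1,3) g=4 f=11, (2,4) g=4 f=9, (3,0) g=1 f=9, (3,1) g=2 f=9, (3,2) g=3 f=9]
step 4: expand (2,4) (f=9, h=5) → closed; open now [(1,0) g=1 f=11, (1,1) g=2 f=11, (1,2) g=3 f=11, (1,3) g=4 f=11, (1,4) g=5 f=11, (3,0) g=1 f=9, (3,1) g=2 f=9, (3,2) g=3 f=9, (3,4) g=5 f=9]

order=[(2,1) → (2,2) → (2,3) → (2,4)]; open=[(1,0) g=1 f=11, (1,1) g=2 f=11, (1,2) g=3 f=11, (1,3) g=4 f=11, (1,4) g=5 f=11, (3,0) g=1 f=9, (3,1) g=2 f=9, (3,2) g=3 f=9, (3,4) g=5 f=9]; closed=[(2,0), (2,1), (2,2), (2,3), (2,4)]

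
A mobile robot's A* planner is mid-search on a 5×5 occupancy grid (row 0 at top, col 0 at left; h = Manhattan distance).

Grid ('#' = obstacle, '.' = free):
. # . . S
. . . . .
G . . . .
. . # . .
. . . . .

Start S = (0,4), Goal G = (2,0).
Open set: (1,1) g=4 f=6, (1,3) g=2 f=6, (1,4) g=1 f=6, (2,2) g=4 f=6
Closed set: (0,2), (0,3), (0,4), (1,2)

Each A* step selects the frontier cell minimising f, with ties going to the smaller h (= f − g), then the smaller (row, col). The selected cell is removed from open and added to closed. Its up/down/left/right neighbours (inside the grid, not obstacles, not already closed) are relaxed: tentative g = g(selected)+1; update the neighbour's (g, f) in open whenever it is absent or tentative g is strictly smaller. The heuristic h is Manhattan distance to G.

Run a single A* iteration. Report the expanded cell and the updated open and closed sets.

step 1: expand (1,1) (f=6, h=2) → closed; open now [(1,0) g=5 f=6, (1,3) g=2 f=6, (1,4) g=1 f=6, (2,1) g=5 f=6, (2,2) g=4 f=6]

expanded=(1,1); open=[(1,0) g=5 f=6, (1,3) g=2 f=6, (1,4) g=1 f=6, (2,1) g=5 f=6, (2,2) g=4 f=6]; closed=[(0,2), (0,3), (0,4), (1,1), (1,2)]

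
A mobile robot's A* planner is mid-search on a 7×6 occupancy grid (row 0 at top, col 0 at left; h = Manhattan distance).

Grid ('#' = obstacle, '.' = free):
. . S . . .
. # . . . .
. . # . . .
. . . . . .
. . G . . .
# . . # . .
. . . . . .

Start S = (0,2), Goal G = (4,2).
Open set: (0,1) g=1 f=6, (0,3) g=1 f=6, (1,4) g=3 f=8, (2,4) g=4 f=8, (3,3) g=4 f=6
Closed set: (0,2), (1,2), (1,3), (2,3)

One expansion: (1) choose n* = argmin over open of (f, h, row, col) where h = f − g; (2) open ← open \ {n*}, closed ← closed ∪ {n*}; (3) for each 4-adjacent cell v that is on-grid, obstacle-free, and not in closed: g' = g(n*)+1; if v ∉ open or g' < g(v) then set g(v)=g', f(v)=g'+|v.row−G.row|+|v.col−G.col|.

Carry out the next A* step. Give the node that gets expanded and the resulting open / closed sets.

expanded=(3,3); open=[(0,1) g=1 f=6, (0,3) g=1 f=6, (1,4) g=3 f=8, (2,4) g=4 f=8, (3,2) g=5 f=6, (3,4) g=5 f=8, (4,3) g=5 f=6]; closed=[(0,2), (1,2), (1,3), (2,3), (3,3)]

step 1: expand (3,3) (f=6, h=2) → closed; open now [(0,1) g=1 f=6, (0,3) g=1 f=6, (1,4) g=3 f=8, (2,4) g=4 f=8, (3,2) g=5 f=6, (3,4) g=5 f=8, (4,3) g=5 f=6]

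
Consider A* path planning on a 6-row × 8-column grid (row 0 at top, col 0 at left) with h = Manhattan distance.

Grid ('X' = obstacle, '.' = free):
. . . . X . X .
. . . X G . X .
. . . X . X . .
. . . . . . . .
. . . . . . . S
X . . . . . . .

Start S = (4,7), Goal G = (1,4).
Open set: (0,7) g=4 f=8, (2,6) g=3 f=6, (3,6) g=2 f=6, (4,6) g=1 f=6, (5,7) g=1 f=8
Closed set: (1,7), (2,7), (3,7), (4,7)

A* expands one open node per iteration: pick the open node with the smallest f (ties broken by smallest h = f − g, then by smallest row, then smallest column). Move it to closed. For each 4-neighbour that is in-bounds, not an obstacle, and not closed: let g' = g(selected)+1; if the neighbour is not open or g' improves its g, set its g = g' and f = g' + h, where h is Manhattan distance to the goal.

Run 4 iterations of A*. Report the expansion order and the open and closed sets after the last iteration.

step 1: expand (2,6) (f=6, h=3) → closed; open now [(0,7) g=4 f=8, (3,6) g=2 f=6, (4,6) g=1 f=6, (5,7) g=1 f=8]
step 2: expand (3,6) (f=6, h=4) → closed; open now [(0,7) g=4 f=8, (3,5) g=3 f=6, (4,6) g=1 f=6, (5,7) g=1 f=8]
step 3: expand (3,5) (f=6, h=3) → closed; open now [(0,7) g=4 f=8, (3,4) g=4 f=6, (4,5) g=4 f=8, (4,6) g=1 f=6, (5,7) g=1 f=8]
step 4: expand (3,4) (f=6, h=2) → closed; open now [(0,7) g=4 f=8, (2,4) g=5 f=6, (3,3) g=5 f=8, (4,4) g=5 f=8, (4,5) g=4 f=8, (4,6) g=1 f=6, (5,7) g=1 f=8]

order=[(2,6) → (3,6) → (3,5) → (3,4)]; open=[(0,7) g=4 f=8, (2,4) g=5 f=6, (3,3) g=5 f=8, (4,4) g=5 f=8, (4,5) g=4 f=8, (4,6) g=1 f=6, (5,7) g=1 f=8]; closed=[(1,7), (2,6), (2,7), (3,4), (3,5), (3,6), (3,7), (4,7)]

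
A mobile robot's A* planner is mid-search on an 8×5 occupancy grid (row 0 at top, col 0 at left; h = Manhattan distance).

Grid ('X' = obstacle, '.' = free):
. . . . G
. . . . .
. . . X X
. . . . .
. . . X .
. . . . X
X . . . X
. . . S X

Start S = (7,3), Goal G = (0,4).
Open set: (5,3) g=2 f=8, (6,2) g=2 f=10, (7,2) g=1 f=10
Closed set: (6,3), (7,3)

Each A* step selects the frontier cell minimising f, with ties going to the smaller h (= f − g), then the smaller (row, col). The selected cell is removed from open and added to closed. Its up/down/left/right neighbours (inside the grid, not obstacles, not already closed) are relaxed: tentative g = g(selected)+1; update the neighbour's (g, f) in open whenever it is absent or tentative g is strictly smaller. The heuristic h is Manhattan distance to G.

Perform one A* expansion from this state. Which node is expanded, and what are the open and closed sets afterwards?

step 1: expand (5,3) (f=8, h=6) → closed; open now [(5,2) g=3 f=10, (6,2) g=2 f=10, (7,2) g=1 f=10]

expanded=(5,3); open=[(5,2) g=3 f=10, (6,2) g=2 f=10, (7,2) g=1 f=10]; closed=[(5,3), (6,3), (7,3)]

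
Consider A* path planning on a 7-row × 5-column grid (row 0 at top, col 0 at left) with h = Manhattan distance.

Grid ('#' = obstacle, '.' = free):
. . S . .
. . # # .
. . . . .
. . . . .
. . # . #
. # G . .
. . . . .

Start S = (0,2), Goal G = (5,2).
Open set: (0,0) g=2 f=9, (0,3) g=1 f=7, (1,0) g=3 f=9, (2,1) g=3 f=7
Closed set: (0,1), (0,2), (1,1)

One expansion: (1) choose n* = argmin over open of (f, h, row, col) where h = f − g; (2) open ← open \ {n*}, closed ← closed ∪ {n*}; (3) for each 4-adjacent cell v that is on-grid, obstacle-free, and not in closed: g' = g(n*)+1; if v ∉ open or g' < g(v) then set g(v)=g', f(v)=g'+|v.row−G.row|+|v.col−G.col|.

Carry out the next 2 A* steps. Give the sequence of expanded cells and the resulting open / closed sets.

step 1: expand (2,1) (f=7, h=4) → closed; open now [(0,0) g=2 f=9, (0,3) g=1 f=7, (1,0) g=3 f=9, (2,0) g=4 f=9, (2,2) g=4 f=7, (3,1) g=4 f=7]
step 2: expand (2,2) (f=7, h=3) → closed; open now [(0,0) g=2 f=9, (0,3) g=1 f=7, (1,0) g=3 f=9, (2,0) g=4 f=9, (2,3) g=5 f=9, (3,1) g=4 f=7, (3,2) g=5 f=7]

order=[(2,1) → (2,2)]; open=[(0,0) g=2 f=9, (0,3) g=1 f=7, (1,0) g=3 f=9, (2,0) g=4 f=9, (2,3) g=5 f=9, (3,1) g=4 f=7, (3,2) g=5 f=7]; closed=[(0,1), (0,2), (1,1), (2,1), (2,2)]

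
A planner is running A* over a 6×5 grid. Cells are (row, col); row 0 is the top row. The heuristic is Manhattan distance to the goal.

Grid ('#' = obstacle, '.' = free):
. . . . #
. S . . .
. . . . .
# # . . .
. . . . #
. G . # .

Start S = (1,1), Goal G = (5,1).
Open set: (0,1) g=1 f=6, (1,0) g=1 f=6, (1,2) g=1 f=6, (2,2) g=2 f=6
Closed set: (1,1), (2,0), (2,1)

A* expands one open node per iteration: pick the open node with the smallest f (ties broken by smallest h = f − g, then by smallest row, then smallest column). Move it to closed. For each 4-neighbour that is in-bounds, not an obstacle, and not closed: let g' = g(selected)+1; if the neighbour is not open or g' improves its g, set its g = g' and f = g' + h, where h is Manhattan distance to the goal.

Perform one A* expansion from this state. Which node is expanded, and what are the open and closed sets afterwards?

expanded=(2,2); open=[(0,1) g=1 f=6, (1,0) g=1 f=6, (1,2) g=1 f=6, (2,3) g=3 f=8, (3,2) g=3 f=6]; closed=[(1,1), (2,0), (2,1), (2,2)]

step 1: expand (2,2) (f=6, h=4) → closed; open now [(0,1) g=1 f=6, (1,0) g=1 f=6, (1,2) g=1 f=6, (2,3) g=3 f=8, (3,2) g=3 f=6]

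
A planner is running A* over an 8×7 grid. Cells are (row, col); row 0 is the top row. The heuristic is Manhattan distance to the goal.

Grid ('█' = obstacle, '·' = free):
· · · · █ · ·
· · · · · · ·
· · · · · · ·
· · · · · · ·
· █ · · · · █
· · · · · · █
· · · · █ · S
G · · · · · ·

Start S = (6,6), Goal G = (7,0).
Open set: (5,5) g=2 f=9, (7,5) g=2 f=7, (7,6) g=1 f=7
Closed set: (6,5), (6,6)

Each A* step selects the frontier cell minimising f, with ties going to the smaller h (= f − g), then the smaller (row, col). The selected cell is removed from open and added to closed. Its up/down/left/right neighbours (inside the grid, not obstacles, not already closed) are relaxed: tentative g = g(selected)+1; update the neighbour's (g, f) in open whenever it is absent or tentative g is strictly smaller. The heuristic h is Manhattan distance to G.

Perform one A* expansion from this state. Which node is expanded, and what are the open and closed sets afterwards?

expanded=(7,5); open=[(5,5) g=2 f=9, (7,4) g=3 f=7, (7,6) g=1 f=7]; closed=[(6,5), (6,6), (7,5)]

step 1: expand (7,5) (f=7, h=5) → closed; open now [(5,5) g=2 f=9, (7,4) g=3 f=7, (7,6) g=1 f=7]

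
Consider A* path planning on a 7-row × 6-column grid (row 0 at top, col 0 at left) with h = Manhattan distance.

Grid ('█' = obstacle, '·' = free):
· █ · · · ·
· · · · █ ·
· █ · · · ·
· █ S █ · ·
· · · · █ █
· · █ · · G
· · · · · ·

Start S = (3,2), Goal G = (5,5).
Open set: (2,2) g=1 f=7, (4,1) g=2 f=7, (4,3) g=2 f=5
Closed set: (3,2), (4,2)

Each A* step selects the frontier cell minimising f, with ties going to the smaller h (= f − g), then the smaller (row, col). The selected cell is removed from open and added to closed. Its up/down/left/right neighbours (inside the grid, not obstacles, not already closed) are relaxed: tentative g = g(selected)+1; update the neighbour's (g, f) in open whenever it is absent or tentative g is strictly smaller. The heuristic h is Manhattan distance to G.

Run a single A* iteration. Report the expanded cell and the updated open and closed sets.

expanded=(4,3); open=[(2,2) g=1 f=7, (4,1) g=2 f=7, (5,3) g=3 f=5]; closed=[(3,2), (4,2), (4,3)]

step 1: expand (4,3) (f=5, h=3) → closed; open now [(2,2) g=1 f=7, (4,1) g=2 f=7, (5,3) g=3 f=5]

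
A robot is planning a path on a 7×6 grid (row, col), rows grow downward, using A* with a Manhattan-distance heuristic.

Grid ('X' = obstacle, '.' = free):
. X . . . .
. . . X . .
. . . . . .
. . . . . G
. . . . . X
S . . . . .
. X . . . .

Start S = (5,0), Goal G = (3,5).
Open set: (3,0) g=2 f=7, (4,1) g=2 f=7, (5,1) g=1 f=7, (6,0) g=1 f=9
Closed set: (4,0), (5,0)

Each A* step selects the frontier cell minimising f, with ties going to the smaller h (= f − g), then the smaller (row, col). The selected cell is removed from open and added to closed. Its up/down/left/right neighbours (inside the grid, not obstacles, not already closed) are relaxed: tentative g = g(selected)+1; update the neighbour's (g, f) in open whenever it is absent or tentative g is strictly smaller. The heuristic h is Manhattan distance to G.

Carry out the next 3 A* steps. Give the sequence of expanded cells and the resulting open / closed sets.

order=[(3,0) → (3,1) → (3,2)]; open=[(2,0) g=3 f=9, (2,1) g=4 f=9, (2,2) g=5 f=9, (3,3) g=5 f=7, (4,1) g=2 f=7, (4,2) g=5 f=9, (5,1) g=1 f=7, (6,0) g=1 f=9]; closed=[(3,0), (3,1), (3,2), (4,0), (5,0)]

step 1: expand (3,0) (f=7, h=5) → closed; open now [(2,0) g=3 f=9, (3,1) g=3 f=7, (4,1) g=2 f=7, (5,1) g=1 f=7, (6,0) g=1 f=9]
step 2: expand (3,1) (f=7, h=4) → closed; open now [(2,0) g=3 f=9, (2,1) g=4 f=9, (3,2) g=4 f=7, (4,1) g=2 f=7, (5,1) g=1 f=7, (6,0) g=1 f=9]
step 3: expand (3,2) (f=7, h=3) → closed; open now [(2,0) g=3 f=9, (2,1) g=4 f=9, (2,2) g=5 f=9, (3,3) g=5 f=7, (4,1) g=2 f=7, (4,2) g=5 f=9, (5,1) g=1 f=7, (6,0) g=1 f=9]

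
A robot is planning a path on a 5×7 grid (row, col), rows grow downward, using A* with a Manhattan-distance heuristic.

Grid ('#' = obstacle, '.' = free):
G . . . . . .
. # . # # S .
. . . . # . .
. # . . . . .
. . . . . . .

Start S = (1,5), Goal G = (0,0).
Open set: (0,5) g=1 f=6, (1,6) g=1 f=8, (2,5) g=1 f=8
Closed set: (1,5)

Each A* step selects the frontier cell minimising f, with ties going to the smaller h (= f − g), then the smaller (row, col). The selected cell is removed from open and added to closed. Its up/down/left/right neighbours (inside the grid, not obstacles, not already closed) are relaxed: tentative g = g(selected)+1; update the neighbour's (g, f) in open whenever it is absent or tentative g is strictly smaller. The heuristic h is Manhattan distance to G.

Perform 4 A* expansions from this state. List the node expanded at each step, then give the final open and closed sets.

order=[(0,5) → (0,4) → (0,3) → (0,2)]; open=[(0,1) g=5 f=6, (0,6) g=2 f=8, (1,2) g=5 f=8, (1,6) g=1 f=8, (2,5) g=1 f=8]; closed=[(0,2), (0,3), (0,4), (0,5), (1,5)]

step 1: expand (0,5) (f=6, h=5) → closed; open now [(0,4) g=2 f=6, (0,6) g=2 f=8, (1,6) g=1 f=8, (2,5) g=1 f=8]
step 2: expand (0,4) (f=6, h=4) → closed; open now [(0,3) g=3 f=6, (0,6) g=2 f=8, (1,6) g=1 f=8, (2,5) g=1 f=8]
step 3: expand (0,3) (f=6, h=3) → closed; open now [(0,2) g=4 f=6, (0,6) g=2 f=8, (1,6) g=1 f=8, (2,5) g=1 f=8]
step 4: expand (0,2) (f=6, h=2) → closed; open now [(0,1) g=5 f=6, (0,6) g=2 f=8, (1,2) g=5 f=8, (1,6) g=1 f=8, (2,5) g=1 f=8]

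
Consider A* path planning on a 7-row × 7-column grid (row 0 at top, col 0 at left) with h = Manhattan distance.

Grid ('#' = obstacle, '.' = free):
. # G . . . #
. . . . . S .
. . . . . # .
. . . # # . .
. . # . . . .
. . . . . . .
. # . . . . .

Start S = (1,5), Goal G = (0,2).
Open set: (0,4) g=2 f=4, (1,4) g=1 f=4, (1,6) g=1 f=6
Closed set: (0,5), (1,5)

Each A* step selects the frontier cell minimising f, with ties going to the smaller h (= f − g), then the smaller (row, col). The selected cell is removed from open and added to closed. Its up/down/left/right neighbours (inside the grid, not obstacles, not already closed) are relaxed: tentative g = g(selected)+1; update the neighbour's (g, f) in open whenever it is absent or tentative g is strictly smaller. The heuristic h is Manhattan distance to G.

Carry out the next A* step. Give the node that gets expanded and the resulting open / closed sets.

step 1: expand (0,4) (f=4, h=2) → closed; open now [(0,3) g=3 f=4, (1,4) g=1 f=4, (1,6) g=1 f=6]

expanded=(0,4); open=[(0,3) g=3 f=4, (1,4) g=1 f=4, (1,6) g=1 f=6]; closed=[(0,4), (0,5), (1,5)]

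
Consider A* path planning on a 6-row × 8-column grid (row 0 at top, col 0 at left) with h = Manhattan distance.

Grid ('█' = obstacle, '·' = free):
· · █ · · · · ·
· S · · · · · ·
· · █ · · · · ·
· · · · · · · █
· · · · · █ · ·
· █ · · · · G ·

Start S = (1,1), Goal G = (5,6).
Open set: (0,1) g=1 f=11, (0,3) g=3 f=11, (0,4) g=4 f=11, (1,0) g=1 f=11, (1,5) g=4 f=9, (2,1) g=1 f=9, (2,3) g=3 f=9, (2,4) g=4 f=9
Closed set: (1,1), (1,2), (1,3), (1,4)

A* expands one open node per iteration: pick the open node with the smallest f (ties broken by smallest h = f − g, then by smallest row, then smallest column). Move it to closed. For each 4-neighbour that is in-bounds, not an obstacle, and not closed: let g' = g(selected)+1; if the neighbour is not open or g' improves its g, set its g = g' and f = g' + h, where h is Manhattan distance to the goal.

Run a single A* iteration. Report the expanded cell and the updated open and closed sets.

expanded=(1,5); open=[(0,1) g=1 f=11, (0,3) g=3 f=11, (0,4) g=4 f=11, (0,5) g=5 f=11, (1,0) g=1 f=11, (1,6) g=5 f=9, (2,1) g=1 f=9, (2,3) g=3 f=9, (2,4) g=4 f=9, (2,5) g=5 f=9]; closed=[(1,1), (1,2), (1,3), (1,4), (1,5)]

step 1: expand (1,5) (f=9, h=5) → closed; open now [(0,1) g=1 f=11, (0,3) g=3 f=11, (0,4) g=4 f=11, (0,5) g=5 f=11, (1,0) g=1 f=11, (1,6) g=5 f=9, (2,1) g=1 f=9, (2,3) g=3 f=9, (2,4) g=4 f=9, (2,5) g=5 f=9]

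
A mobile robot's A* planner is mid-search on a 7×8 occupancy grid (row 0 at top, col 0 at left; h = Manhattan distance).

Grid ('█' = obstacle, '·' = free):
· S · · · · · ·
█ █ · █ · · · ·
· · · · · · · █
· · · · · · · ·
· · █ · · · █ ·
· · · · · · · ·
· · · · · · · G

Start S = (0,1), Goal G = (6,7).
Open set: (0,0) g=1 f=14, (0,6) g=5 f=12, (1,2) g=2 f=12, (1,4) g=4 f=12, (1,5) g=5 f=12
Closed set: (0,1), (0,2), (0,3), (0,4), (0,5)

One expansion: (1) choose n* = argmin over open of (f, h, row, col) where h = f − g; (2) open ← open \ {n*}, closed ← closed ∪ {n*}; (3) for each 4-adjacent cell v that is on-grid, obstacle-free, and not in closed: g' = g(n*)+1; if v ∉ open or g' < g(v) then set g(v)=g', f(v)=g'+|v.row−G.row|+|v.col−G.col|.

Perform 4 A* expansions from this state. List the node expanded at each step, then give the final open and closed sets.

order=[(0,6) → (0,7) → (1,7) → (1,6)]; open=[(0,0) g=1 f=14, (1,2) g=2 f=12, (1,4) g=4 f=12, (1,5) g=5 f=12, (2,6) g=7 f=12]; closed=[(0,1), (0,2), (0,3), (0,4), (0,5), (0,6), (0,7), (1,6), (1,7)]

step 1: expand (0,6) (f=12, h=7) → closed; open now [(0,0) g=1 f=14, (0,7) g=6 f=12, (1,2) g=2 f=12, (1,4) g=4 f=12, (1,5) g=5 f=12, (1,6) g=6 f=12]
step 2: expand (0,7) (f=12, h=6) → closed; open now [(0,0) g=1 f=14, (1,2) g=2 f=12, (1,4) g=4 f=12, (1,5) g=5 f=12, (1,6) g=6 f=12, (1,7) g=7 f=12]
step 3: expand (1,7) (f=12, h=5) → closed; open now [(0,0) g=1 f=14, (1,2) g=2 f=12, (1,4) g=4 f=12, (1,5) g=5 f=12, (1,6) g=6 f=12]
step 4: expand (1,6) (f=12, h=6) → closed; open now [(0,0) g=1 f=14, (1,2) g=2 f=12, (1,4) g=4 f=12, (1,5) g=5 f=12, (2,6) g=7 f=12]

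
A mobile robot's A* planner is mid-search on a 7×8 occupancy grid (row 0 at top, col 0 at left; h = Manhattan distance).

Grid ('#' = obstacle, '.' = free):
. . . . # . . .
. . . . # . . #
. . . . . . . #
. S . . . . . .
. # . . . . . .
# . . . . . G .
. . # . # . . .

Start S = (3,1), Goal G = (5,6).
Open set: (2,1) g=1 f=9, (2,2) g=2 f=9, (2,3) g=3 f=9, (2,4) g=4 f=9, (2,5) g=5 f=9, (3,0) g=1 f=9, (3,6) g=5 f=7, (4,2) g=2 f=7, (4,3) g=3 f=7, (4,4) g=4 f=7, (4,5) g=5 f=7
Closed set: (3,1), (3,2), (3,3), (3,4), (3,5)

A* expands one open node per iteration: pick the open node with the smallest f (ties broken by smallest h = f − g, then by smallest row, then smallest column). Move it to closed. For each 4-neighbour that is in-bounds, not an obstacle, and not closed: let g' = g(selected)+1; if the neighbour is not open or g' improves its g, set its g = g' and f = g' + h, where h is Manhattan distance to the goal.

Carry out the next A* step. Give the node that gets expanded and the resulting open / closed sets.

expanded=(3,6); open=[(2,1) g=1 f=9, (2,2) g=2 f=9, (2,3) g=3 f=9, (2,4) g=4 f=9, (2,5) g=5 f=9, (2,6) g=6 f=9, (3,0) g=1 f=9, (3,7) g=6 f=9, (4,2) g=2 f=7, (4,3) g=3 f=7, (4,4) g=4 f=7, (4,5) g=5 f=7, (4,6) g=6 f=7]; closed=[(3,1), (3,2), (3,3), (3,4), (3,5), (3,6)]

step 1: expand (3,6) (f=7, h=2) → closed; open now [(2,1) g=1 f=9, (2,2) g=2 f=9, (2,3) g=3 f=9, (2,4) g=4 f=9, (2,5) g=5 f=9, (2,6) g=6 f=9, (3,0) g=1 f=9, (3,7) g=6 f=9, (4,2) g=2 f=7, (4,3) g=3 f=7, (4,4) g=4 f=7, (4,5) g=5 f=7, (4,6) g=6 f=7]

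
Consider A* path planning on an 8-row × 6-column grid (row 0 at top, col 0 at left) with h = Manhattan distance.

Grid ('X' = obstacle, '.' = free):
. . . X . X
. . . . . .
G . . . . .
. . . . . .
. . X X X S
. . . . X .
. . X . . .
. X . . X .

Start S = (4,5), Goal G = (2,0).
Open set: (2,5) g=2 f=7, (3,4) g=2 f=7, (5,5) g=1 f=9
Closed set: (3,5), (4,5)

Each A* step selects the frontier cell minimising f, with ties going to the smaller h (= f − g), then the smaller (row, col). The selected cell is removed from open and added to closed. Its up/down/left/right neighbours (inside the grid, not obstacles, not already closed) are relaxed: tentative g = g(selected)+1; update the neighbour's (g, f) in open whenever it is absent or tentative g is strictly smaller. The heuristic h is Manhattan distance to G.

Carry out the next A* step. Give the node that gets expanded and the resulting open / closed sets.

step 1: expand (2,5) (f=7, h=5) → closed; open now [(1,5) g=3 f=9, (2,4) g=3 f=7, (3,4) g=2 f=7, (5,5) g=1 f=9]

expanded=(2,5); open=[(1,5) g=3 f=9, (2,4) g=3 f=7, (3,4) g=2 f=7, (5,5) g=1 f=9]; closed=[(2,5), (3,5), (4,5)]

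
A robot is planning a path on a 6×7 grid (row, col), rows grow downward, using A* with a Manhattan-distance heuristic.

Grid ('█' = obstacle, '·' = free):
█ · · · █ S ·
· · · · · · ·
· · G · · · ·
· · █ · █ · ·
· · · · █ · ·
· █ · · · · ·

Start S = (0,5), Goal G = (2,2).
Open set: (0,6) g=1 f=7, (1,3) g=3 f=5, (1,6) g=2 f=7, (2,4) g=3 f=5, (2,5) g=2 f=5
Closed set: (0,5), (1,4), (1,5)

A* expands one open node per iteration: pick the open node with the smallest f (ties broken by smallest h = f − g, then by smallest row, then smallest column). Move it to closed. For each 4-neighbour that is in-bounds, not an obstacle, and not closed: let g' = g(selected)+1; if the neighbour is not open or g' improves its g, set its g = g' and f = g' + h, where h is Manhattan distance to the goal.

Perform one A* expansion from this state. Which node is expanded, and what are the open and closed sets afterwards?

step 1: expand (1,3) (f=5, h=2) → closed; open now [(0,3) g=4 f=7, (0,6) g=1 f=7, (1,2) g=4 f=5, (1,6) g=2 f=7, (2,3) g=4 f=5, (2,4) g=3 f=5, (2,5) g=2 f=5]

expanded=(1,3); open=[(0,3) g=4 f=7, (0,6) g=1 f=7, (1,2) g=4 f=5, (1,6) g=2 f=7, (2,3) g=4 f=5, (2,4) g=3 f=5, (2,5) g=2 f=5]; closed=[(0,5), (1,3), (1,4), (1,5)]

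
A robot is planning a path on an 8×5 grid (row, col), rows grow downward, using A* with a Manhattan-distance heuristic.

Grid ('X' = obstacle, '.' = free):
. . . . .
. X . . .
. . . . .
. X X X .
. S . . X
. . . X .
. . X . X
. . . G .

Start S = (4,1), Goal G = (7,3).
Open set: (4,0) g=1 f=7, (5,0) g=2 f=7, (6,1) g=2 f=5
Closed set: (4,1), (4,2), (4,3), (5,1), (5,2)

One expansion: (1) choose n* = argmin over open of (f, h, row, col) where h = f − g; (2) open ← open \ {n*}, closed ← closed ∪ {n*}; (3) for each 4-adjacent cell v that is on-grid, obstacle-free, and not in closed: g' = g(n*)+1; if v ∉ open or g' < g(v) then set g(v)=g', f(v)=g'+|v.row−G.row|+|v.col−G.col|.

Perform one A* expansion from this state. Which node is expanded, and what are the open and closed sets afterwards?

step 1: expand (6,1) (f=5, h=3) → closed; open now [(4,0) g=1 f=7, (5,0) g=2 f=7, (6,0) g=3 f=7, (7,1) g=3 f=5]

expanded=(6,1); open=[(4,0) g=1 f=7, (5,0) g=2 f=7, (6,0) g=3 f=7, (7,1) g=3 f=5]; closed=[(4,1), (4,2), (4,3), (5,1), (5,2), (6,1)]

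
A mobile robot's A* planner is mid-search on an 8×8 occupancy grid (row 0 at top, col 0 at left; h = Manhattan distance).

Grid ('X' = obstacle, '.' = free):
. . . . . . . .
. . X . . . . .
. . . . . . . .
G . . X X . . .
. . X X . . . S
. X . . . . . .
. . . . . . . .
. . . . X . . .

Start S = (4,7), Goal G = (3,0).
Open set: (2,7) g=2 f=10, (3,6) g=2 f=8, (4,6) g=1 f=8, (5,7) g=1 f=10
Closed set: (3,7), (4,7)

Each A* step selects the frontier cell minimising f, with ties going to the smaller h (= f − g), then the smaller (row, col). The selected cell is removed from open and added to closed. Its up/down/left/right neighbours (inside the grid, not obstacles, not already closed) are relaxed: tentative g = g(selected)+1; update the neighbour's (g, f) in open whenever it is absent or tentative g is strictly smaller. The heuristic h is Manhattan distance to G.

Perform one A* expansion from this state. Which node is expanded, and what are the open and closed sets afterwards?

expanded=(3,6); open=[(2,6) g=3 f=10, (2,7) g=2 f=10, (3,5) g=3 f=8, (4,6) g=1 f=8, (5,7) g=1 f=10]; closed=[(3,6), (3,7), (4,7)]

step 1: expand (3,6) (f=8, h=6) → closed; open now [(2,6) g=3 f=10, (2,7) g=2 f=10, (3,5) g=3 f=8, (4,6) g=1 f=8, (5,7) g=1 f=10]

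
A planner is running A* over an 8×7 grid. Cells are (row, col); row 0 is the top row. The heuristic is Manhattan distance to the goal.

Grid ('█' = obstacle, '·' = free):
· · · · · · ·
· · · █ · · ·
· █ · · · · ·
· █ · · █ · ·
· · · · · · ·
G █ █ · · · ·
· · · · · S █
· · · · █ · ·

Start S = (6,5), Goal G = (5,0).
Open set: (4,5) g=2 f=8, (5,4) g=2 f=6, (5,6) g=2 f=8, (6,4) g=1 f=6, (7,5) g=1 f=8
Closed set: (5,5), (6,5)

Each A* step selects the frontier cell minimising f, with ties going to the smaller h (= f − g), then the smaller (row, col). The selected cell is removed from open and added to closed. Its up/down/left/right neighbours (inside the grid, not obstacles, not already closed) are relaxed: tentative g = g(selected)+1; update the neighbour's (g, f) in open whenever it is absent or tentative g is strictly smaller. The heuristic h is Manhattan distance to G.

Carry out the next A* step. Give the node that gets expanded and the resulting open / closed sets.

expanded=(5,4); open=[(4,4) g=3 f=8, (4,5) g=2 f=8, (5,3) g=3 f=6, (5,6) g=2 f=8, (6,4) g=1 f=6, (7,5) g=1 f=8]; closed=[(5,4), (5,5), (6,5)]

step 1: expand (5,4) (f=6, h=4) → closed; open now [(4,4) g=3 f=8, (4,5) g=2 f=8, (5,3) g=3 f=6, (5,6) g=2 f=8, (6,4) g=1 f=6, (7,5) g=1 f=8]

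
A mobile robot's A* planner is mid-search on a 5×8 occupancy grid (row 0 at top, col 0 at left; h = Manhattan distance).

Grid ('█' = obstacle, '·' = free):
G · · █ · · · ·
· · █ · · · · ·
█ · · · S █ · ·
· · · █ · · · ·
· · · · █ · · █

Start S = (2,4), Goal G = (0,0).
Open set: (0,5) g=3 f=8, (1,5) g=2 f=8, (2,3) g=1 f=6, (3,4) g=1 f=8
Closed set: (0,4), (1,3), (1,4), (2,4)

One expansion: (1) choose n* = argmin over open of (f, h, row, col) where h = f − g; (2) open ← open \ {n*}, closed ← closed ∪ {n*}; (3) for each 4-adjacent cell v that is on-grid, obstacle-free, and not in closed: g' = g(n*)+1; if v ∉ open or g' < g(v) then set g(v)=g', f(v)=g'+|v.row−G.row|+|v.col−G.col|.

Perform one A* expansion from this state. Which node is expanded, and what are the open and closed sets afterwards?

expanded=(2,3); open=[(0,5) g=3 f=8, (1,5) g=2 f=8, (2,2) g=2 f=6, (3,4) g=1 f=8]; closed=[(0,4), (1,3), (1,4), (2,3), (2,4)]

step 1: expand (2,3) (f=6, h=5) → closed; open now [(0,5) g=3 f=8, (1,5) g=2 f=8, (2,2) g=2 f=6, (3,4) g=1 f=8]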